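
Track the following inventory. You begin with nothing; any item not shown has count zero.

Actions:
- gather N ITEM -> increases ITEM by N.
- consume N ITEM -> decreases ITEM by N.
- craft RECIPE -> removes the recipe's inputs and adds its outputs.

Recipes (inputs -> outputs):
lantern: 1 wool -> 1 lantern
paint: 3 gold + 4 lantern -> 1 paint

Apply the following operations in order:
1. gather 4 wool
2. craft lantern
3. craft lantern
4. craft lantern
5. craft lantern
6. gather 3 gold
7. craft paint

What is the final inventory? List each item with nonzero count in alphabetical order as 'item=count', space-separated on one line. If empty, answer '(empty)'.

Answer: paint=1

Derivation:
After 1 (gather 4 wool): wool=4
After 2 (craft lantern): lantern=1 wool=3
After 3 (craft lantern): lantern=2 wool=2
After 4 (craft lantern): lantern=3 wool=1
After 5 (craft lantern): lantern=4
After 6 (gather 3 gold): gold=3 lantern=4
After 7 (craft paint): paint=1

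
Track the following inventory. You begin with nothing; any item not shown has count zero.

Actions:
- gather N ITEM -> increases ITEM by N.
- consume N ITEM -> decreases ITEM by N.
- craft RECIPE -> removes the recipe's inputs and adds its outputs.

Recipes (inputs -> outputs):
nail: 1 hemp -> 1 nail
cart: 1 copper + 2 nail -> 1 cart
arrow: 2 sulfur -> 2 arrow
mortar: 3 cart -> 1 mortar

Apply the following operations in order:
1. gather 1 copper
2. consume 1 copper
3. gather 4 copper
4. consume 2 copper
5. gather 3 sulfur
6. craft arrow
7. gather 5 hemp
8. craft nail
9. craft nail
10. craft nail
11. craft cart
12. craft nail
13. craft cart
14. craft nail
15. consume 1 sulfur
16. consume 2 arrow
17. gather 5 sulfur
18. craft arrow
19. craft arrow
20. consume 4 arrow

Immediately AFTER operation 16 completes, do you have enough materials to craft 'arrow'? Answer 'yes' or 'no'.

After 1 (gather 1 copper): copper=1
After 2 (consume 1 copper): (empty)
After 3 (gather 4 copper): copper=4
After 4 (consume 2 copper): copper=2
After 5 (gather 3 sulfur): copper=2 sulfur=3
After 6 (craft arrow): arrow=2 copper=2 sulfur=1
After 7 (gather 5 hemp): arrow=2 copper=2 hemp=5 sulfur=1
After 8 (craft nail): arrow=2 copper=2 hemp=4 nail=1 sulfur=1
After 9 (craft nail): arrow=2 copper=2 hemp=3 nail=2 sulfur=1
After 10 (craft nail): arrow=2 copper=2 hemp=2 nail=3 sulfur=1
After 11 (craft cart): arrow=2 cart=1 copper=1 hemp=2 nail=1 sulfur=1
After 12 (craft nail): arrow=2 cart=1 copper=1 hemp=1 nail=2 sulfur=1
After 13 (craft cart): arrow=2 cart=2 hemp=1 sulfur=1
After 14 (craft nail): arrow=2 cart=2 nail=1 sulfur=1
After 15 (consume 1 sulfur): arrow=2 cart=2 nail=1
After 16 (consume 2 arrow): cart=2 nail=1

Answer: no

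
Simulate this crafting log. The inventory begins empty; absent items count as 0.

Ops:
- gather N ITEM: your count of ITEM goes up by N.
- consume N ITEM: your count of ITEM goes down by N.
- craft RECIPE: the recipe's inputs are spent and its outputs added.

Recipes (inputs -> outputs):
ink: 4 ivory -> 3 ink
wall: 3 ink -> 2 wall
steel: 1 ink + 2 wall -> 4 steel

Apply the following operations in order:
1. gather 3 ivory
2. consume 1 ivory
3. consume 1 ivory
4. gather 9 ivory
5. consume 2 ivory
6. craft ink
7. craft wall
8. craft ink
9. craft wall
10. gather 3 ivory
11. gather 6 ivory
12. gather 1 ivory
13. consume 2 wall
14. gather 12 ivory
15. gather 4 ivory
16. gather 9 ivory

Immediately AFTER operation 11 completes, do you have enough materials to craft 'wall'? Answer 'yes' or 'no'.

Answer: no

Derivation:
After 1 (gather 3 ivory): ivory=3
After 2 (consume 1 ivory): ivory=2
After 3 (consume 1 ivory): ivory=1
After 4 (gather 9 ivory): ivory=10
After 5 (consume 2 ivory): ivory=8
After 6 (craft ink): ink=3 ivory=4
After 7 (craft wall): ivory=4 wall=2
After 8 (craft ink): ink=3 wall=2
After 9 (craft wall): wall=4
After 10 (gather 3 ivory): ivory=3 wall=4
After 11 (gather 6 ivory): ivory=9 wall=4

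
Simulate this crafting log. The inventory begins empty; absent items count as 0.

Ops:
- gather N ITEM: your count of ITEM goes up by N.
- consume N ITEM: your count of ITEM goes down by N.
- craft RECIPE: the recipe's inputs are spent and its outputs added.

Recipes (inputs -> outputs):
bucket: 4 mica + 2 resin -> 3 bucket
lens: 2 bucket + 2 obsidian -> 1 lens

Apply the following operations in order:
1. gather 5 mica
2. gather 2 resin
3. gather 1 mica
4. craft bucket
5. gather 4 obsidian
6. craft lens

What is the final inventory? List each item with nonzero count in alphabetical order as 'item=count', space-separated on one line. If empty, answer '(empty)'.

After 1 (gather 5 mica): mica=5
After 2 (gather 2 resin): mica=5 resin=2
After 3 (gather 1 mica): mica=6 resin=2
After 4 (craft bucket): bucket=3 mica=2
After 5 (gather 4 obsidian): bucket=3 mica=2 obsidian=4
After 6 (craft lens): bucket=1 lens=1 mica=2 obsidian=2

Answer: bucket=1 lens=1 mica=2 obsidian=2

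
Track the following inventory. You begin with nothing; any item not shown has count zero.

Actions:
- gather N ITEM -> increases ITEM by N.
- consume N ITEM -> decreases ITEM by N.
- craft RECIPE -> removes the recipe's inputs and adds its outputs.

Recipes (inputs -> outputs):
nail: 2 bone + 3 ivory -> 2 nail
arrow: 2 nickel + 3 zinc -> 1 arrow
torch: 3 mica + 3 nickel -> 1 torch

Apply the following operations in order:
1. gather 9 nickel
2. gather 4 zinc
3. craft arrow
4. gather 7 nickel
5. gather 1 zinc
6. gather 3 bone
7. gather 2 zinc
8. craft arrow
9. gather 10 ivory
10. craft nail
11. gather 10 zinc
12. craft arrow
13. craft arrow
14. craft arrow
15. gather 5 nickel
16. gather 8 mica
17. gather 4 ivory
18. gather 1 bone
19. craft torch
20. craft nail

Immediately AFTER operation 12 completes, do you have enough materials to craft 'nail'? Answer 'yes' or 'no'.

Answer: no

Derivation:
After 1 (gather 9 nickel): nickel=9
After 2 (gather 4 zinc): nickel=9 zinc=4
After 3 (craft arrow): arrow=1 nickel=7 zinc=1
After 4 (gather 7 nickel): arrow=1 nickel=14 zinc=1
After 5 (gather 1 zinc): arrow=1 nickel=14 zinc=2
After 6 (gather 3 bone): arrow=1 bone=3 nickel=14 zinc=2
After 7 (gather 2 zinc): arrow=1 bone=3 nickel=14 zinc=4
After 8 (craft arrow): arrow=2 bone=3 nickel=12 zinc=1
After 9 (gather 10 ivory): arrow=2 bone=3 ivory=10 nickel=12 zinc=1
After 10 (craft nail): arrow=2 bone=1 ivory=7 nail=2 nickel=12 zinc=1
After 11 (gather 10 zinc): arrow=2 bone=1 ivory=7 nail=2 nickel=12 zinc=11
After 12 (craft arrow): arrow=3 bone=1 ivory=7 nail=2 nickel=10 zinc=8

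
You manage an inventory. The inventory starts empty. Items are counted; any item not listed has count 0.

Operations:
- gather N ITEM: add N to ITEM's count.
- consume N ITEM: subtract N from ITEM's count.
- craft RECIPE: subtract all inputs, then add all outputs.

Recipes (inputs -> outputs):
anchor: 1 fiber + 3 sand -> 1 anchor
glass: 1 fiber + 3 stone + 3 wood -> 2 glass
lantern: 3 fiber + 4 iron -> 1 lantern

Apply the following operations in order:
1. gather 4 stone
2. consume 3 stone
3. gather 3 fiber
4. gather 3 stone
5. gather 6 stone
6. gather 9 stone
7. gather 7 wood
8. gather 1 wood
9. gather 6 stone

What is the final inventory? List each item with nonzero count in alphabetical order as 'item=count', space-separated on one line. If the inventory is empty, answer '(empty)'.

Answer: fiber=3 stone=25 wood=8

Derivation:
After 1 (gather 4 stone): stone=4
After 2 (consume 3 stone): stone=1
After 3 (gather 3 fiber): fiber=3 stone=1
After 4 (gather 3 stone): fiber=3 stone=4
After 5 (gather 6 stone): fiber=3 stone=10
After 6 (gather 9 stone): fiber=3 stone=19
After 7 (gather 7 wood): fiber=3 stone=19 wood=7
After 8 (gather 1 wood): fiber=3 stone=19 wood=8
After 9 (gather 6 stone): fiber=3 stone=25 wood=8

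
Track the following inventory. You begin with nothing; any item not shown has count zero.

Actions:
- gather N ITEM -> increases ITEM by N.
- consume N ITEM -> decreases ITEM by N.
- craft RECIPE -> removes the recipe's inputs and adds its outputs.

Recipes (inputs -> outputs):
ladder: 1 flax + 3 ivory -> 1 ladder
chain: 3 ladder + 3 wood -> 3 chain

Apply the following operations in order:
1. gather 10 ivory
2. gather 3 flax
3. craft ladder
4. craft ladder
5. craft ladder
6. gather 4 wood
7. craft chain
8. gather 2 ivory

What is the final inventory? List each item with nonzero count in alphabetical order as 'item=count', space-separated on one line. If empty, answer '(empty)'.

Answer: chain=3 ivory=3 wood=1

Derivation:
After 1 (gather 10 ivory): ivory=10
After 2 (gather 3 flax): flax=3 ivory=10
After 3 (craft ladder): flax=2 ivory=7 ladder=1
After 4 (craft ladder): flax=1 ivory=4 ladder=2
After 5 (craft ladder): ivory=1 ladder=3
After 6 (gather 4 wood): ivory=1 ladder=3 wood=4
After 7 (craft chain): chain=3 ivory=1 wood=1
After 8 (gather 2 ivory): chain=3 ivory=3 wood=1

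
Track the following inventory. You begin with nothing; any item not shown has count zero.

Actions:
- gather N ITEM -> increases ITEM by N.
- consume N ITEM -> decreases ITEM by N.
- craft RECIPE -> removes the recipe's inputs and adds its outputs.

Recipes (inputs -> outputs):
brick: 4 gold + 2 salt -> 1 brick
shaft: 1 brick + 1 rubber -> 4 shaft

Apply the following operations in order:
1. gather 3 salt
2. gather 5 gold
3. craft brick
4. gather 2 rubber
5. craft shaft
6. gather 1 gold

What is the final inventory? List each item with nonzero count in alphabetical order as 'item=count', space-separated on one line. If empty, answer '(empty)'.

Answer: gold=2 rubber=1 salt=1 shaft=4

Derivation:
After 1 (gather 3 salt): salt=3
After 2 (gather 5 gold): gold=5 salt=3
After 3 (craft brick): brick=1 gold=1 salt=1
After 4 (gather 2 rubber): brick=1 gold=1 rubber=2 salt=1
After 5 (craft shaft): gold=1 rubber=1 salt=1 shaft=4
After 6 (gather 1 gold): gold=2 rubber=1 salt=1 shaft=4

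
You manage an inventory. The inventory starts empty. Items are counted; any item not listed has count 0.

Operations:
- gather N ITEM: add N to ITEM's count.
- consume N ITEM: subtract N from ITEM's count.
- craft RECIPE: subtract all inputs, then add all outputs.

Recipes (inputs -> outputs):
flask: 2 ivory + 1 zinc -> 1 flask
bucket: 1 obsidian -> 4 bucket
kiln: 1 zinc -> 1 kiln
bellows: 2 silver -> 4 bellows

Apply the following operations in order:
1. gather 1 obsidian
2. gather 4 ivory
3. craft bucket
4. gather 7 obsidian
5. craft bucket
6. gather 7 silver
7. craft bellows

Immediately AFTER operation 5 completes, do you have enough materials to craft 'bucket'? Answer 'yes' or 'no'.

After 1 (gather 1 obsidian): obsidian=1
After 2 (gather 4 ivory): ivory=4 obsidian=1
After 3 (craft bucket): bucket=4 ivory=4
After 4 (gather 7 obsidian): bucket=4 ivory=4 obsidian=7
After 5 (craft bucket): bucket=8 ivory=4 obsidian=6

Answer: yes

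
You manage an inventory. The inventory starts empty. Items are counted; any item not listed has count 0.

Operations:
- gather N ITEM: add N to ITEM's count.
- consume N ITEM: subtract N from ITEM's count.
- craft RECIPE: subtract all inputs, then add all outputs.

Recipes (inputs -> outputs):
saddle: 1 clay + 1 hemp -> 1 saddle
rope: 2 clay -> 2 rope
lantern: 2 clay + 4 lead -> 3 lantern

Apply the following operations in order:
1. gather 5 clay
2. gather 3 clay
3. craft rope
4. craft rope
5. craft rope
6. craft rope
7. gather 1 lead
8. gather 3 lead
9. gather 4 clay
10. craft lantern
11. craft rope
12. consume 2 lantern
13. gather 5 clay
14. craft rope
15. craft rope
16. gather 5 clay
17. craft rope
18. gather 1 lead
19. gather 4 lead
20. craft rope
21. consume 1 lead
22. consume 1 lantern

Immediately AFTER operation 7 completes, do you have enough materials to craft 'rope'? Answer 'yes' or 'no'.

After 1 (gather 5 clay): clay=5
After 2 (gather 3 clay): clay=8
After 3 (craft rope): clay=6 rope=2
After 4 (craft rope): clay=4 rope=4
After 5 (craft rope): clay=2 rope=6
After 6 (craft rope): rope=8
After 7 (gather 1 lead): lead=1 rope=8

Answer: no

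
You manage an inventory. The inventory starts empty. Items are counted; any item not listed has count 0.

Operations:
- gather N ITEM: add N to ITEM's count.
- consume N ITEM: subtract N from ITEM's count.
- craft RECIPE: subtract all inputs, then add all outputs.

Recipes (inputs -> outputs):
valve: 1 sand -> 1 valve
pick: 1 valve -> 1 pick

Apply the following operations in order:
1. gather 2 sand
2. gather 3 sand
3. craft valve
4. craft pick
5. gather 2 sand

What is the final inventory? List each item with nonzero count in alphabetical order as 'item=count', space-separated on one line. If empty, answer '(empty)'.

After 1 (gather 2 sand): sand=2
After 2 (gather 3 sand): sand=5
After 3 (craft valve): sand=4 valve=1
After 4 (craft pick): pick=1 sand=4
After 5 (gather 2 sand): pick=1 sand=6

Answer: pick=1 sand=6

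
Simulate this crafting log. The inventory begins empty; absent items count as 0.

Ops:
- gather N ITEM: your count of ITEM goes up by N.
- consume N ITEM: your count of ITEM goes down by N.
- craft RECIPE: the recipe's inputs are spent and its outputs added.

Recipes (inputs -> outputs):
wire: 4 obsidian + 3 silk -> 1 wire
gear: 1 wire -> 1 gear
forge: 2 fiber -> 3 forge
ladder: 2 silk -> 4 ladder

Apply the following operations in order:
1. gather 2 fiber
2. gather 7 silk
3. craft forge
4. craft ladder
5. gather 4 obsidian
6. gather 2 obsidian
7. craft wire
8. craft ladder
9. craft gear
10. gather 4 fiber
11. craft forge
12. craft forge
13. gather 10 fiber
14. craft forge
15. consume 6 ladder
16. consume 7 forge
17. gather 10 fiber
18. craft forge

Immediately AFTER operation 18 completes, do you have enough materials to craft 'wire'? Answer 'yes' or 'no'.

Answer: no

Derivation:
After 1 (gather 2 fiber): fiber=2
After 2 (gather 7 silk): fiber=2 silk=7
After 3 (craft forge): forge=3 silk=7
After 4 (craft ladder): forge=3 ladder=4 silk=5
After 5 (gather 4 obsidian): forge=3 ladder=4 obsidian=4 silk=5
After 6 (gather 2 obsidian): forge=3 ladder=4 obsidian=6 silk=5
After 7 (craft wire): forge=3 ladder=4 obsidian=2 silk=2 wire=1
After 8 (craft ladder): forge=3 ladder=8 obsidian=2 wire=1
After 9 (craft gear): forge=3 gear=1 ladder=8 obsidian=2
After 10 (gather 4 fiber): fiber=4 forge=3 gear=1 ladder=8 obsidian=2
After 11 (craft forge): fiber=2 forge=6 gear=1 ladder=8 obsidian=2
After 12 (craft forge): forge=9 gear=1 ladder=8 obsidian=2
After 13 (gather 10 fiber): fiber=10 forge=9 gear=1 ladder=8 obsidian=2
After 14 (craft forge): fiber=8 forge=12 gear=1 ladder=8 obsidian=2
After 15 (consume 6 ladder): fiber=8 forge=12 gear=1 ladder=2 obsidian=2
After 16 (consume 7 forge): fiber=8 forge=5 gear=1 ladder=2 obsidian=2
After 17 (gather 10 fiber): fiber=18 forge=5 gear=1 ladder=2 obsidian=2
After 18 (craft forge): fiber=16 forge=8 gear=1 ladder=2 obsidian=2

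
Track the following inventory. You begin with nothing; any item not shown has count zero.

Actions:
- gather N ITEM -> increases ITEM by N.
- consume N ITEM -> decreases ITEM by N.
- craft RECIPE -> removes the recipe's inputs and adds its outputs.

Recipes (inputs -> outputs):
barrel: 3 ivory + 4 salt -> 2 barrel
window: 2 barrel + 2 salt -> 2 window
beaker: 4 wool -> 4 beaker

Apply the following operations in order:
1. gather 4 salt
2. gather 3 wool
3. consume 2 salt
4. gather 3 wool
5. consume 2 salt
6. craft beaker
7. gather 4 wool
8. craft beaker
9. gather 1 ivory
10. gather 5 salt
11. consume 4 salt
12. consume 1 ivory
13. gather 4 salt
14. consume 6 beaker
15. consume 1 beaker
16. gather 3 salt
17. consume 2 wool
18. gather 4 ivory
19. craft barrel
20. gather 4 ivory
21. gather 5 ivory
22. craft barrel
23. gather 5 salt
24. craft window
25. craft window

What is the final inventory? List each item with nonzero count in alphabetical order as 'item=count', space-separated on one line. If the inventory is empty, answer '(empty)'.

Answer: beaker=1 ivory=7 salt=1 window=4

Derivation:
After 1 (gather 4 salt): salt=4
After 2 (gather 3 wool): salt=4 wool=3
After 3 (consume 2 salt): salt=2 wool=3
After 4 (gather 3 wool): salt=2 wool=6
After 5 (consume 2 salt): wool=6
After 6 (craft beaker): beaker=4 wool=2
After 7 (gather 4 wool): beaker=4 wool=6
After 8 (craft beaker): beaker=8 wool=2
After 9 (gather 1 ivory): beaker=8 ivory=1 wool=2
After 10 (gather 5 salt): beaker=8 ivory=1 salt=5 wool=2
After 11 (consume 4 salt): beaker=8 ivory=1 salt=1 wool=2
After 12 (consume 1 ivory): beaker=8 salt=1 wool=2
After 13 (gather 4 salt): beaker=8 salt=5 wool=2
After 14 (consume 6 beaker): beaker=2 salt=5 wool=2
After 15 (consume 1 beaker): beaker=1 salt=5 wool=2
After 16 (gather 3 salt): beaker=1 salt=8 wool=2
After 17 (consume 2 wool): beaker=1 salt=8
After 18 (gather 4 ivory): beaker=1 ivory=4 salt=8
After 19 (craft barrel): barrel=2 beaker=1 ivory=1 salt=4
After 20 (gather 4 ivory): barrel=2 beaker=1 ivory=5 salt=4
After 21 (gather 5 ivory): barrel=2 beaker=1 ivory=10 salt=4
After 22 (craft barrel): barrel=4 beaker=1 ivory=7
After 23 (gather 5 salt): barrel=4 beaker=1 ivory=7 salt=5
After 24 (craft window): barrel=2 beaker=1 ivory=7 salt=3 window=2
After 25 (craft window): beaker=1 ivory=7 salt=1 window=4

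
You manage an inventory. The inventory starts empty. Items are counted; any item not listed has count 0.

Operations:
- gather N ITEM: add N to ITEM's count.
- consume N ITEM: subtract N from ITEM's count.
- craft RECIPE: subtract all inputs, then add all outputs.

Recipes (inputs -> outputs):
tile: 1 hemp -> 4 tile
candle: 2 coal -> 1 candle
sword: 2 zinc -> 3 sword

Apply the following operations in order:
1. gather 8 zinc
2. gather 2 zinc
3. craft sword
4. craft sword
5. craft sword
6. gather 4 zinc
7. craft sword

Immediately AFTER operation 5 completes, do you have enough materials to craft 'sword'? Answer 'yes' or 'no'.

After 1 (gather 8 zinc): zinc=8
After 2 (gather 2 zinc): zinc=10
After 3 (craft sword): sword=3 zinc=8
After 4 (craft sword): sword=6 zinc=6
After 5 (craft sword): sword=9 zinc=4

Answer: yes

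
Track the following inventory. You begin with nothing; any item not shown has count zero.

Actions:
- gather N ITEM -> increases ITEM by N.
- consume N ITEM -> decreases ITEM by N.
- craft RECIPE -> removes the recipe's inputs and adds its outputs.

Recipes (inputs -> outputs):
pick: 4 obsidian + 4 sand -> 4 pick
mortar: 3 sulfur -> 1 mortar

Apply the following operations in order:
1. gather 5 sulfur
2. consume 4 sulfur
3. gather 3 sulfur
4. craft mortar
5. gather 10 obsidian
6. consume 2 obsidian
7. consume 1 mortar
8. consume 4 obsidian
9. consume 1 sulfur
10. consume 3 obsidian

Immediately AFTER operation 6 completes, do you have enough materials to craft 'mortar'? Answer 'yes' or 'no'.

Answer: no

Derivation:
After 1 (gather 5 sulfur): sulfur=5
After 2 (consume 4 sulfur): sulfur=1
After 3 (gather 3 sulfur): sulfur=4
After 4 (craft mortar): mortar=1 sulfur=1
After 5 (gather 10 obsidian): mortar=1 obsidian=10 sulfur=1
After 6 (consume 2 obsidian): mortar=1 obsidian=8 sulfur=1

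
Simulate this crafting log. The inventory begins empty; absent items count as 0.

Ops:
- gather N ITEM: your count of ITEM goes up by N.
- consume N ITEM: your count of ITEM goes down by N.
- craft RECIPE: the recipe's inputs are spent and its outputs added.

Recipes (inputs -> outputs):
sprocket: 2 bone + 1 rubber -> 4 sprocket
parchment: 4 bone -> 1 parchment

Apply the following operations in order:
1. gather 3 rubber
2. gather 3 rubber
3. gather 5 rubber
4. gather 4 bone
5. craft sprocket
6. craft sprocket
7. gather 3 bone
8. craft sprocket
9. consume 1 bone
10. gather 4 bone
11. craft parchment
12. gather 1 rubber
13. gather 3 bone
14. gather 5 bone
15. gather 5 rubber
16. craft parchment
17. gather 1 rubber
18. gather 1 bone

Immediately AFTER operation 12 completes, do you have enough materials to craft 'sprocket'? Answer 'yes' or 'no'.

Answer: no

Derivation:
After 1 (gather 3 rubber): rubber=3
After 2 (gather 3 rubber): rubber=6
After 3 (gather 5 rubber): rubber=11
After 4 (gather 4 bone): bone=4 rubber=11
After 5 (craft sprocket): bone=2 rubber=10 sprocket=4
After 6 (craft sprocket): rubber=9 sprocket=8
After 7 (gather 3 bone): bone=3 rubber=9 sprocket=8
After 8 (craft sprocket): bone=1 rubber=8 sprocket=12
After 9 (consume 1 bone): rubber=8 sprocket=12
After 10 (gather 4 bone): bone=4 rubber=8 sprocket=12
After 11 (craft parchment): parchment=1 rubber=8 sprocket=12
After 12 (gather 1 rubber): parchment=1 rubber=9 sprocket=12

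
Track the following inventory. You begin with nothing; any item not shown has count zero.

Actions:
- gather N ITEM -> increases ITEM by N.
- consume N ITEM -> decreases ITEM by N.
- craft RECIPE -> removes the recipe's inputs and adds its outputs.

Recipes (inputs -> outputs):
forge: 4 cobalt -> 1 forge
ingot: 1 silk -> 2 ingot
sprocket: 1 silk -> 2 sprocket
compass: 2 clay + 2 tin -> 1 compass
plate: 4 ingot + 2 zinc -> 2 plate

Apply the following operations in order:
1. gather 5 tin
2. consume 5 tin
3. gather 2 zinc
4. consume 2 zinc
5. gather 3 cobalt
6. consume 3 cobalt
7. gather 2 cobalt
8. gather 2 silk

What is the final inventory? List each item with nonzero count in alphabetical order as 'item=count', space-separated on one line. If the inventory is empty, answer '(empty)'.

After 1 (gather 5 tin): tin=5
After 2 (consume 5 tin): (empty)
After 3 (gather 2 zinc): zinc=2
After 4 (consume 2 zinc): (empty)
After 5 (gather 3 cobalt): cobalt=3
After 6 (consume 3 cobalt): (empty)
After 7 (gather 2 cobalt): cobalt=2
After 8 (gather 2 silk): cobalt=2 silk=2

Answer: cobalt=2 silk=2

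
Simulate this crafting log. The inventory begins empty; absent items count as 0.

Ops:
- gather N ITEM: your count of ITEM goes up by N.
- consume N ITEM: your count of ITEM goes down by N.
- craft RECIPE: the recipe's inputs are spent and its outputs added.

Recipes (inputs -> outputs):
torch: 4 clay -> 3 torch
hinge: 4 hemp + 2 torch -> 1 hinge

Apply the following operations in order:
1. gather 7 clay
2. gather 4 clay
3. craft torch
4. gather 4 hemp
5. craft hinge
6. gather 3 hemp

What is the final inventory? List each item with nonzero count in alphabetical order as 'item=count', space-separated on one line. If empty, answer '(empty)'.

After 1 (gather 7 clay): clay=7
After 2 (gather 4 clay): clay=11
After 3 (craft torch): clay=7 torch=3
After 4 (gather 4 hemp): clay=7 hemp=4 torch=3
After 5 (craft hinge): clay=7 hinge=1 torch=1
After 6 (gather 3 hemp): clay=7 hemp=3 hinge=1 torch=1

Answer: clay=7 hemp=3 hinge=1 torch=1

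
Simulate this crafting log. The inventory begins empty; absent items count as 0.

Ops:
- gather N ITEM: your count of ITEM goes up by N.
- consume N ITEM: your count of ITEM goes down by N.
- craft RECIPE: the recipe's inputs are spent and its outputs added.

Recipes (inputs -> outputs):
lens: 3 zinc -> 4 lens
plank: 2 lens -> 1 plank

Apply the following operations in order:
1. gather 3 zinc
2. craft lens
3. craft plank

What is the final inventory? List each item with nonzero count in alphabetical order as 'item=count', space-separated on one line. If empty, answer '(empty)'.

Answer: lens=2 plank=1

Derivation:
After 1 (gather 3 zinc): zinc=3
After 2 (craft lens): lens=4
After 3 (craft plank): lens=2 plank=1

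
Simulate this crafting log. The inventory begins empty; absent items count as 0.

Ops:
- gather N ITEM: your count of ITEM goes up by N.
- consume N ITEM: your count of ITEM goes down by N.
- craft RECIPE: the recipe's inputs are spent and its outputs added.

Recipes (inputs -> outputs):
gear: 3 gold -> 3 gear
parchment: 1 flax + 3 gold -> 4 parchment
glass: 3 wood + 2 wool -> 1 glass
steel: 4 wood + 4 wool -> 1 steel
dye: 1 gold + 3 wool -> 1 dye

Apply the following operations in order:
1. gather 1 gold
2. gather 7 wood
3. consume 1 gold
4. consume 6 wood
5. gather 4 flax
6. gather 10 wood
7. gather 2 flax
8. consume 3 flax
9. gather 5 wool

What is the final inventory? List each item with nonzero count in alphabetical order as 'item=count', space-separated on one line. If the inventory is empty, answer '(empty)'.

Answer: flax=3 wood=11 wool=5

Derivation:
After 1 (gather 1 gold): gold=1
After 2 (gather 7 wood): gold=1 wood=7
After 3 (consume 1 gold): wood=7
After 4 (consume 6 wood): wood=1
After 5 (gather 4 flax): flax=4 wood=1
After 6 (gather 10 wood): flax=4 wood=11
After 7 (gather 2 flax): flax=6 wood=11
After 8 (consume 3 flax): flax=3 wood=11
After 9 (gather 5 wool): flax=3 wood=11 wool=5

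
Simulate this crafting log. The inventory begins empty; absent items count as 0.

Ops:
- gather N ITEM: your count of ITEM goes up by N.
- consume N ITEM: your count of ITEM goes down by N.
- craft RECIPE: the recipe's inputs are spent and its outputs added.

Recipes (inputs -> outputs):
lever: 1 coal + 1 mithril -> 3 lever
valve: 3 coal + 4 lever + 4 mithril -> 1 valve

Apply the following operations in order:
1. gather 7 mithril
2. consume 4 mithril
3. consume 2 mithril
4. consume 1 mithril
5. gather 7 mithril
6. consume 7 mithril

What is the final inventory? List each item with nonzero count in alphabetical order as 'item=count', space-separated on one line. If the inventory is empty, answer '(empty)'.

After 1 (gather 7 mithril): mithril=7
After 2 (consume 4 mithril): mithril=3
After 3 (consume 2 mithril): mithril=1
After 4 (consume 1 mithril): (empty)
After 5 (gather 7 mithril): mithril=7
After 6 (consume 7 mithril): (empty)

Answer: (empty)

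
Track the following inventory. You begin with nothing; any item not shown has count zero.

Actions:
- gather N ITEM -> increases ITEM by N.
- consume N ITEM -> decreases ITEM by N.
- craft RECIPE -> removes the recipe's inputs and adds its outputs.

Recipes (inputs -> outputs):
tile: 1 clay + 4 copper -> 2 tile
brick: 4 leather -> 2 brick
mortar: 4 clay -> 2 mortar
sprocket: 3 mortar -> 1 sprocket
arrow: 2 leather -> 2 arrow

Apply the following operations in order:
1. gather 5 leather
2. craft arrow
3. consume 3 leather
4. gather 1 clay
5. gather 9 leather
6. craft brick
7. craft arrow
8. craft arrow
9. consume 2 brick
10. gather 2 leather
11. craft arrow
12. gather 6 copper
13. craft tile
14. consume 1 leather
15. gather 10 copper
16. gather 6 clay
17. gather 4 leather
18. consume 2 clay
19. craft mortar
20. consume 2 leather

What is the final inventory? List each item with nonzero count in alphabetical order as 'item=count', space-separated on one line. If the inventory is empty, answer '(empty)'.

After 1 (gather 5 leather): leather=5
After 2 (craft arrow): arrow=2 leather=3
After 3 (consume 3 leather): arrow=2
After 4 (gather 1 clay): arrow=2 clay=1
After 5 (gather 9 leather): arrow=2 clay=1 leather=9
After 6 (craft brick): arrow=2 brick=2 clay=1 leather=5
After 7 (craft arrow): arrow=4 brick=2 clay=1 leather=3
After 8 (craft arrow): arrow=6 brick=2 clay=1 leather=1
After 9 (consume 2 brick): arrow=6 clay=1 leather=1
After 10 (gather 2 leather): arrow=6 clay=1 leather=3
After 11 (craft arrow): arrow=8 clay=1 leather=1
After 12 (gather 6 copper): arrow=8 clay=1 copper=6 leather=1
After 13 (craft tile): arrow=8 copper=2 leather=1 tile=2
After 14 (consume 1 leather): arrow=8 copper=2 tile=2
After 15 (gather 10 copper): arrow=8 copper=12 tile=2
After 16 (gather 6 clay): arrow=8 clay=6 copper=12 tile=2
After 17 (gather 4 leather): arrow=8 clay=6 copper=12 leather=4 tile=2
After 18 (consume 2 clay): arrow=8 clay=4 copper=12 leather=4 tile=2
After 19 (craft mortar): arrow=8 copper=12 leather=4 mortar=2 tile=2
After 20 (consume 2 leather): arrow=8 copper=12 leather=2 mortar=2 tile=2

Answer: arrow=8 copper=12 leather=2 mortar=2 tile=2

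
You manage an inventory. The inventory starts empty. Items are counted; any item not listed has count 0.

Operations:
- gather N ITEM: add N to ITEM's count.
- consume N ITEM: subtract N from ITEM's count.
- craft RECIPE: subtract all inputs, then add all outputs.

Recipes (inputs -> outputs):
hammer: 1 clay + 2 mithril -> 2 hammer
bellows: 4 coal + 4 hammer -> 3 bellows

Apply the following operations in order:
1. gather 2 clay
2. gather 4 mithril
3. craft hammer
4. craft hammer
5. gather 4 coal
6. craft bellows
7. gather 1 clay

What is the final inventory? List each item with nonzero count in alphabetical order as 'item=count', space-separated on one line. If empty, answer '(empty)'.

After 1 (gather 2 clay): clay=2
After 2 (gather 4 mithril): clay=2 mithril=4
After 3 (craft hammer): clay=1 hammer=2 mithril=2
After 4 (craft hammer): hammer=4
After 5 (gather 4 coal): coal=4 hammer=4
After 6 (craft bellows): bellows=3
After 7 (gather 1 clay): bellows=3 clay=1

Answer: bellows=3 clay=1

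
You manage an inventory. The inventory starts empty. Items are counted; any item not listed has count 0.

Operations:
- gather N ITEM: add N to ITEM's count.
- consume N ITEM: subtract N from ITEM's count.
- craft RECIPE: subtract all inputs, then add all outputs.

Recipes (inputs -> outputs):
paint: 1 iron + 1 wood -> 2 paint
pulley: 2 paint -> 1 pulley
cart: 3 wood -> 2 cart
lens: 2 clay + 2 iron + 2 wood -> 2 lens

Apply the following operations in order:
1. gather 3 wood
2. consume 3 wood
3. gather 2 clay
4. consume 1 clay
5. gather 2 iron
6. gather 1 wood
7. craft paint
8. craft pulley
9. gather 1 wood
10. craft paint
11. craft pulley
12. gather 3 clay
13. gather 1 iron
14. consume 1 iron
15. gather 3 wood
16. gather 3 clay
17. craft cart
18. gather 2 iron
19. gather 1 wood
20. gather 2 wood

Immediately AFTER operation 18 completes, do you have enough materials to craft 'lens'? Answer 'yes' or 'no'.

Answer: no

Derivation:
After 1 (gather 3 wood): wood=3
After 2 (consume 3 wood): (empty)
After 3 (gather 2 clay): clay=2
After 4 (consume 1 clay): clay=1
After 5 (gather 2 iron): clay=1 iron=2
After 6 (gather 1 wood): clay=1 iron=2 wood=1
After 7 (craft paint): clay=1 iron=1 paint=2
After 8 (craft pulley): clay=1 iron=1 pulley=1
After 9 (gather 1 wood): clay=1 iron=1 pulley=1 wood=1
After 10 (craft paint): clay=1 paint=2 pulley=1
After 11 (craft pulley): clay=1 pulley=2
After 12 (gather 3 clay): clay=4 pulley=2
After 13 (gather 1 iron): clay=4 iron=1 pulley=2
After 14 (consume 1 iron): clay=4 pulley=2
After 15 (gather 3 wood): clay=4 pulley=2 wood=3
After 16 (gather 3 clay): clay=7 pulley=2 wood=3
After 17 (craft cart): cart=2 clay=7 pulley=2
After 18 (gather 2 iron): cart=2 clay=7 iron=2 pulley=2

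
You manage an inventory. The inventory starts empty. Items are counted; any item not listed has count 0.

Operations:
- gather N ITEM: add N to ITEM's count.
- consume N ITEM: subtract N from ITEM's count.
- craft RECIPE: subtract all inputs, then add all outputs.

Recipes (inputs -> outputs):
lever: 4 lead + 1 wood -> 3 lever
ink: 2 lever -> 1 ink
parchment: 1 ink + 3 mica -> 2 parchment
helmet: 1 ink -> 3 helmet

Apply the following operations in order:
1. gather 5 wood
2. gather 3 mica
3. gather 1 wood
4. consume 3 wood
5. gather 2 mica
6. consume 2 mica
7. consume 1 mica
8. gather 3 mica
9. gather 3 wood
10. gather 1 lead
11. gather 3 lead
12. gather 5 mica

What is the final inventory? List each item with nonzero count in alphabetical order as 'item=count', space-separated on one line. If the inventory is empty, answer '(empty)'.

Answer: lead=4 mica=10 wood=6

Derivation:
After 1 (gather 5 wood): wood=5
After 2 (gather 3 mica): mica=3 wood=5
After 3 (gather 1 wood): mica=3 wood=6
After 4 (consume 3 wood): mica=3 wood=3
After 5 (gather 2 mica): mica=5 wood=3
After 6 (consume 2 mica): mica=3 wood=3
After 7 (consume 1 mica): mica=2 wood=3
After 8 (gather 3 mica): mica=5 wood=3
After 9 (gather 3 wood): mica=5 wood=6
After 10 (gather 1 lead): lead=1 mica=5 wood=6
After 11 (gather 3 lead): lead=4 mica=5 wood=6
After 12 (gather 5 mica): lead=4 mica=10 wood=6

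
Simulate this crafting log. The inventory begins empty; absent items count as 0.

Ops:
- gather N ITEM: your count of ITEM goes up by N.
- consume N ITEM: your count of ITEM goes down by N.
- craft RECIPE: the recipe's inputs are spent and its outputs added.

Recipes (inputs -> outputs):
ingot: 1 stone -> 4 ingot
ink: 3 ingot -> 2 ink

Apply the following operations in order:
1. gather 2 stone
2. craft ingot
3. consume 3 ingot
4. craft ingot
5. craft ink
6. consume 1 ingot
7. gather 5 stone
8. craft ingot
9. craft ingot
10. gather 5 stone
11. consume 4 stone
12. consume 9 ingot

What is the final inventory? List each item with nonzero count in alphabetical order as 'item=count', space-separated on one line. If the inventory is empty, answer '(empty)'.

Answer: ink=2 stone=4

Derivation:
After 1 (gather 2 stone): stone=2
After 2 (craft ingot): ingot=4 stone=1
After 3 (consume 3 ingot): ingot=1 stone=1
After 4 (craft ingot): ingot=5
After 5 (craft ink): ingot=2 ink=2
After 6 (consume 1 ingot): ingot=1 ink=2
After 7 (gather 5 stone): ingot=1 ink=2 stone=5
After 8 (craft ingot): ingot=5 ink=2 stone=4
After 9 (craft ingot): ingot=9 ink=2 stone=3
After 10 (gather 5 stone): ingot=9 ink=2 stone=8
After 11 (consume 4 stone): ingot=9 ink=2 stone=4
After 12 (consume 9 ingot): ink=2 stone=4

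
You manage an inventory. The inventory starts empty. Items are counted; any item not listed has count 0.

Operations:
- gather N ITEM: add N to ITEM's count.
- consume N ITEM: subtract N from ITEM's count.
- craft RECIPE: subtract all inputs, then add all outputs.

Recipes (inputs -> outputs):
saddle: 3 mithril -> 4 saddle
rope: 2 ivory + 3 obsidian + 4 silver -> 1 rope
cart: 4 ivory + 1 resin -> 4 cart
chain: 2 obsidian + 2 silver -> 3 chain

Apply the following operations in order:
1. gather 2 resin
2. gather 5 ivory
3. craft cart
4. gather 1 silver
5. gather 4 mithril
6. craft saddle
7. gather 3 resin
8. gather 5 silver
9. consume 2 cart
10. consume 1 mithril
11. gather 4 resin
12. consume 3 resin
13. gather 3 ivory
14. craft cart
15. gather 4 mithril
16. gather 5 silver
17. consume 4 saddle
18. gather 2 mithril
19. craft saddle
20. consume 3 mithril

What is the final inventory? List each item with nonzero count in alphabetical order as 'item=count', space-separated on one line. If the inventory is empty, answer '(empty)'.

Answer: cart=6 resin=4 saddle=4 silver=11

Derivation:
After 1 (gather 2 resin): resin=2
After 2 (gather 5 ivory): ivory=5 resin=2
After 3 (craft cart): cart=4 ivory=1 resin=1
After 4 (gather 1 silver): cart=4 ivory=1 resin=1 silver=1
After 5 (gather 4 mithril): cart=4 ivory=1 mithril=4 resin=1 silver=1
After 6 (craft saddle): cart=4 ivory=1 mithril=1 resin=1 saddle=4 silver=1
After 7 (gather 3 resin): cart=4 ivory=1 mithril=1 resin=4 saddle=4 silver=1
After 8 (gather 5 silver): cart=4 ivory=1 mithril=1 resin=4 saddle=4 silver=6
After 9 (consume 2 cart): cart=2 ivory=1 mithril=1 resin=4 saddle=4 silver=6
After 10 (consume 1 mithril): cart=2 ivory=1 resin=4 saddle=4 silver=6
After 11 (gather 4 resin): cart=2 ivory=1 resin=8 saddle=4 silver=6
After 12 (consume 3 resin): cart=2 ivory=1 resin=5 saddle=4 silver=6
After 13 (gather 3 ivory): cart=2 ivory=4 resin=5 saddle=4 silver=6
After 14 (craft cart): cart=6 resin=4 saddle=4 silver=6
After 15 (gather 4 mithril): cart=6 mithril=4 resin=4 saddle=4 silver=6
After 16 (gather 5 silver): cart=6 mithril=4 resin=4 saddle=4 silver=11
After 17 (consume 4 saddle): cart=6 mithril=4 resin=4 silver=11
After 18 (gather 2 mithril): cart=6 mithril=6 resin=4 silver=11
After 19 (craft saddle): cart=6 mithril=3 resin=4 saddle=4 silver=11
After 20 (consume 3 mithril): cart=6 resin=4 saddle=4 silver=11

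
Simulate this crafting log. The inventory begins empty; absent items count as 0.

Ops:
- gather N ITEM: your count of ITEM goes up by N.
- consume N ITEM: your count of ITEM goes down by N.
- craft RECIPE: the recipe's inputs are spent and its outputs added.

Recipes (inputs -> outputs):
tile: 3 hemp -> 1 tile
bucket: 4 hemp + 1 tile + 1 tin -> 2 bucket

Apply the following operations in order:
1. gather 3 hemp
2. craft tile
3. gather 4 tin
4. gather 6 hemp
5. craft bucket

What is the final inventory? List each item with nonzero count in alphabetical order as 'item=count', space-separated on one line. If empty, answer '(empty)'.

After 1 (gather 3 hemp): hemp=3
After 2 (craft tile): tile=1
After 3 (gather 4 tin): tile=1 tin=4
After 4 (gather 6 hemp): hemp=6 tile=1 tin=4
After 5 (craft bucket): bucket=2 hemp=2 tin=3

Answer: bucket=2 hemp=2 tin=3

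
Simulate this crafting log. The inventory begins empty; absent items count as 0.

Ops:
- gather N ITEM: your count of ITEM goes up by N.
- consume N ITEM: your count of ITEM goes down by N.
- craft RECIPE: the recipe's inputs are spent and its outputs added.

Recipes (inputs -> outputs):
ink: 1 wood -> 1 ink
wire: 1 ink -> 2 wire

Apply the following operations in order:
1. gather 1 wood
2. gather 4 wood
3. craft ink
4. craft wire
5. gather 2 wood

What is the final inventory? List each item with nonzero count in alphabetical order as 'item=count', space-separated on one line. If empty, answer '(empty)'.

Answer: wire=2 wood=6

Derivation:
After 1 (gather 1 wood): wood=1
After 2 (gather 4 wood): wood=5
After 3 (craft ink): ink=1 wood=4
After 4 (craft wire): wire=2 wood=4
After 5 (gather 2 wood): wire=2 wood=6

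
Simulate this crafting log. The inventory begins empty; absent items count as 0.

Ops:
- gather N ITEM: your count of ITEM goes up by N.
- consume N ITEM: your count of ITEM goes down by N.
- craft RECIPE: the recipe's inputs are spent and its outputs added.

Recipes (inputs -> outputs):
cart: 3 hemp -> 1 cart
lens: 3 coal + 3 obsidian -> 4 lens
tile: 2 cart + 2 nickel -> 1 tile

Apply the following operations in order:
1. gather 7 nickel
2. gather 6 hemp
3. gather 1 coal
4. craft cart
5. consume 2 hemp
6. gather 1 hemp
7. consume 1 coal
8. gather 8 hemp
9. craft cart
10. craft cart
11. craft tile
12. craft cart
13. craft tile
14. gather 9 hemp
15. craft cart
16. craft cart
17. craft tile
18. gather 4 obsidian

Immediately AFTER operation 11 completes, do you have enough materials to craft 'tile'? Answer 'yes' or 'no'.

After 1 (gather 7 nickel): nickel=7
After 2 (gather 6 hemp): hemp=6 nickel=7
After 3 (gather 1 coal): coal=1 hemp=6 nickel=7
After 4 (craft cart): cart=1 coal=1 hemp=3 nickel=7
After 5 (consume 2 hemp): cart=1 coal=1 hemp=1 nickel=7
After 6 (gather 1 hemp): cart=1 coal=1 hemp=2 nickel=7
After 7 (consume 1 coal): cart=1 hemp=2 nickel=7
After 8 (gather 8 hemp): cart=1 hemp=10 nickel=7
After 9 (craft cart): cart=2 hemp=7 nickel=7
After 10 (craft cart): cart=3 hemp=4 nickel=7
After 11 (craft tile): cart=1 hemp=4 nickel=5 tile=1

Answer: no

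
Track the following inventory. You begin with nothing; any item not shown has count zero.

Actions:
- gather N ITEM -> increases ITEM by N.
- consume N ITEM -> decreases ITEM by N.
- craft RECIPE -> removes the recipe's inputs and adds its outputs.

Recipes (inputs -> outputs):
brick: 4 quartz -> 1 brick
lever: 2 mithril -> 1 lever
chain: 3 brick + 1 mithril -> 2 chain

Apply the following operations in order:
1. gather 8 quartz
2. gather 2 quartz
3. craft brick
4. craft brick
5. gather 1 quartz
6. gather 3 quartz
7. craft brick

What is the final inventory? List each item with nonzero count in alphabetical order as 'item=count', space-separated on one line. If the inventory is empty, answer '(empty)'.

Answer: brick=3 quartz=2

Derivation:
After 1 (gather 8 quartz): quartz=8
After 2 (gather 2 quartz): quartz=10
After 3 (craft brick): brick=1 quartz=6
After 4 (craft brick): brick=2 quartz=2
After 5 (gather 1 quartz): brick=2 quartz=3
After 6 (gather 3 quartz): brick=2 quartz=6
After 7 (craft brick): brick=3 quartz=2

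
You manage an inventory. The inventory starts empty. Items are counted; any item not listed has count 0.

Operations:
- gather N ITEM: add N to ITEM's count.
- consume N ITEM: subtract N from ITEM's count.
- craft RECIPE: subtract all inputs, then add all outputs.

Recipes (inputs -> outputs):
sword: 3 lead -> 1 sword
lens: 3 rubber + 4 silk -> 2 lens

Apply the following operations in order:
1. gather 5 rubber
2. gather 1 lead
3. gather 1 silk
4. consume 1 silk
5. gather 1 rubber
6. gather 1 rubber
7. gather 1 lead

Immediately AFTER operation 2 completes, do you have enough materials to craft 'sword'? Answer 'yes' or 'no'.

After 1 (gather 5 rubber): rubber=5
After 2 (gather 1 lead): lead=1 rubber=5

Answer: no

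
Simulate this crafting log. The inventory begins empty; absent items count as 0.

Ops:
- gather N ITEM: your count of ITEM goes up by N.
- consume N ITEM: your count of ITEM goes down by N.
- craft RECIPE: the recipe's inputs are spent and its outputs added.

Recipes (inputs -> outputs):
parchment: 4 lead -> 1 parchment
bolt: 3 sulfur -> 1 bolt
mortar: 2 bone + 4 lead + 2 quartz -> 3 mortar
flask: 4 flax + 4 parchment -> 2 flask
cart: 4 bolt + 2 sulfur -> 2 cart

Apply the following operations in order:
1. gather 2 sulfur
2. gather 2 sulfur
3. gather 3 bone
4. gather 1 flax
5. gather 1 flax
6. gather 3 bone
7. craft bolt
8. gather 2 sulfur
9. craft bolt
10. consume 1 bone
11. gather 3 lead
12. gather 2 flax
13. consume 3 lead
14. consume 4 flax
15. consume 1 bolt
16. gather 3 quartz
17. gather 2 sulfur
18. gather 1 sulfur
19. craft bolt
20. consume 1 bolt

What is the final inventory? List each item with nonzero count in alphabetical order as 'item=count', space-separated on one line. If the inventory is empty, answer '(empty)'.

Answer: bolt=1 bone=5 quartz=3

Derivation:
After 1 (gather 2 sulfur): sulfur=2
After 2 (gather 2 sulfur): sulfur=4
After 3 (gather 3 bone): bone=3 sulfur=4
After 4 (gather 1 flax): bone=3 flax=1 sulfur=4
After 5 (gather 1 flax): bone=3 flax=2 sulfur=4
After 6 (gather 3 bone): bone=6 flax=2 sulfur=4
After 7 (craft bolt): bolt=1 bone=6 flax=2 sulfur=1
After 8 (gather 2 sulfur): bolt=1 bone=6 flax=2 sulfur=3
After 9 (craft bolt): bolt=2 bone=6 flax=2
After 10 (consume 1 bone): bolt=2 bone=5 flax=2
After 11 (gather 3 lead): bolt=2 bone=5 flax=2 lead=3
After 12 (gather 2 flax): bolt=2 bone=5 flax=4 lead=3
After 13 (consume 3 lead): bolt=2 bone=5 flax=4
After 14 (consume 4 flax): bolt=2 bone=5
After 15 (consume 1 bolt): bolt=1 bone=5
After 16 (gather 3 quartz): bolt=1 bone=5 quartz=3
After 17 (gather 2 sulfur): bolt=1 bone=5 quartz=3 sulfur=2
After 18 (gather 1 sulfur): bolt=1 bone=5 quartz=3 sulfur=3
After 19 (craft bolt): bolt=2 bone=5 quartz=3
After 20 (consume 1 bolt): bolt=1 bone=5 quartz=3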